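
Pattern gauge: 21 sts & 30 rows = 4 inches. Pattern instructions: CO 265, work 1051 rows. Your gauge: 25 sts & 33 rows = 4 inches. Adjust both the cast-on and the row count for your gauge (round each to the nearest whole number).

Stitches: 265 × 25/21 = 315.48 → 315.
Rows: 1051 × 33/30 = 1156.10 → 1156.

Cast on 315 stitches; work 1156 rows.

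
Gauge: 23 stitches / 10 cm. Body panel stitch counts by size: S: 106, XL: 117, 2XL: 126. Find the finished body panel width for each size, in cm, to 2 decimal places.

23/10 = 2.3 sts per cm.
S: 106 / 2.3 = 46.087 → 46.09 cm.
XL: 117 / 2.3 = 50.870 → 50.87 cm.
2XL: 126 / 2.3 = 54.783 → 54.78 cm.

S 46.09 cm; XL 50.87 cm; 2XL 54.78 cm.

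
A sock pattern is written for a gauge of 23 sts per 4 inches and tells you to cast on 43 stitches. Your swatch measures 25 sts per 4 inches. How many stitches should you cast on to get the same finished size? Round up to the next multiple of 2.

Scale factor = 25 / 23 = 1.087.
43 × 25 / 23 = 46.74 sts.
→ 48 sts.

48 stitches.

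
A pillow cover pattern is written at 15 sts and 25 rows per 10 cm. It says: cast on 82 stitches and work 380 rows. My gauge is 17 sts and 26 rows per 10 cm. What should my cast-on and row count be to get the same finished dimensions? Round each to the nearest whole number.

Stitches: 82 × 17/15 = 92.93 → 93.
Rows: 380 × 26/25 = 395.20 → 395.

Cast on 93 stitches; work 395 rows.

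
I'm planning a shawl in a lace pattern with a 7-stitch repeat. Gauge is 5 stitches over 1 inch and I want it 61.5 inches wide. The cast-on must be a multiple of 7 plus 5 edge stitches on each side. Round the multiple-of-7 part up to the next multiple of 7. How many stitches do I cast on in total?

5 / 1 = 5 sts per inch.
61.5 × 5 = 307.50 sts.
Less 10 edge sts → 297.50 for the repeat.
Next multiple of 7: 301.
Add back 10 edge sts → 311.

311 stitches.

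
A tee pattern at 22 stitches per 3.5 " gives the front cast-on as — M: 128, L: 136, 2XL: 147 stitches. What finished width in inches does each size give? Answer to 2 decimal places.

M 20.36 inches; L 21.64 inches; 2XL 23.39 inches.

22/3.5 = 6.286 sts per in.
M: 128 / 6.286 = 20.364 → 20.36 in.
L: 136 / 6.286 = 21.636 → 21.64 in.
2XL: 147 / 6.286 = 23.386 → 23.39 in.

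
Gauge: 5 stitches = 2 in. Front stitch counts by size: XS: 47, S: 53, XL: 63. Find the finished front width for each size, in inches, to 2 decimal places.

5/2 = 2.5 sts per in.
XS: 47 / 2.5 = 18.800 → 18.80 in.
S: 53 / 2.5 = 21.200 → 21.20 in.
XL: 63 / 2.5 = 25.200 → 25.20 in.

XS 18.80 inches; S 21.20 inches; XL 25.20 inches.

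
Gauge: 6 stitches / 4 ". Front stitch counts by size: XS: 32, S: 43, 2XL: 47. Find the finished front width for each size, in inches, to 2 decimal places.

6/4 = 1.5 sts per in.
XS: 32 / 1.5 = 21.333 → 21.33 in.
S: 43 / 1.5 = 28.667 → 28.67 in.
2XL: 47 / 1.5 = 31.333 → 31.33 in.

XS 21.33 inches; S 28.67 inches; 2XL 31.33 inches.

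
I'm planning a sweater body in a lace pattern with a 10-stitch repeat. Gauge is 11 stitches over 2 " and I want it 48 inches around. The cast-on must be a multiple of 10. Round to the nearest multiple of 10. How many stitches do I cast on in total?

CO 260 sts.

11 / 2 = 5.5 sts per inch.
48 × 5.5 = 264.00 sts.
Nearest multiple of 10: 260.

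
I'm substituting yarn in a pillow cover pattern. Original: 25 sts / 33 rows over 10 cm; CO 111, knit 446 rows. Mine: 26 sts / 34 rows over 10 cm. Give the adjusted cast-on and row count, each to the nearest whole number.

Stitches: 111 × 26/25 = 115.44 → 115.
Rows: 446 × 34/33 = 459.52 → 460.

Cast on 115 stitches; work 460 rows.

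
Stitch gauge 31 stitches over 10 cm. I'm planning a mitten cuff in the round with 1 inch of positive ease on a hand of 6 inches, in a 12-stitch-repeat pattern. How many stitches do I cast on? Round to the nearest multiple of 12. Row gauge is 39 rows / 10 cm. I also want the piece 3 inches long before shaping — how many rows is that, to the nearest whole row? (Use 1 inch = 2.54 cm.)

Finished = 6 + 1 = 7 inches.
7 inches × 2.54 = 17.78 cm.
31/10 = 3.1 sts per cm; 17.78 × 3.1 = 55.12 sts.
Nearest multiple of 12 → 60.
3 inches = 7.62 cm; × 3.9 = 29.72 → 30 rows.

Cast on 60 stitches; work 30 rows.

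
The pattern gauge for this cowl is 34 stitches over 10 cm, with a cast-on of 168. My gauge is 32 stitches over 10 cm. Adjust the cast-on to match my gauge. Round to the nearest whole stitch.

158 stitches.

Scale factor = 32 / 34 = 0.941.
168 × 32 / 34 = 158.12 sts.
→ 158 sts.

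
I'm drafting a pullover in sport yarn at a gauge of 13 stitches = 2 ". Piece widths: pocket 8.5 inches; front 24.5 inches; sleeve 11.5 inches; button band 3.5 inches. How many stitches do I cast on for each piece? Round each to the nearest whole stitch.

pocket 55; front 159; sleeve 75; button band 23.

Rate = 13/2 = 6.5 sts per in.
pocket: 8.5 × 6.5 = 55.25 → 55.
front: 24.5 × 6.5 = 159.25 → 159.
sleeve: 11.5 × 6.5 = 74.75 → 75.
button band: 3.5 × 6.5 = 22.75 → 23.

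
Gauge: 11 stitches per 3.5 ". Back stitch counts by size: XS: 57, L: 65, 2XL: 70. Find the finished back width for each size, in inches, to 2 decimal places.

11/3.5 = 3.143 sts per in.
XS: 57 / 3.143 = 18.136 → 18.14 in.
L: 65 / 3.143 = 20.682 → 20.68 in.
2XL: 70 / 3.143 = 22.273 → 22.27 in.

XS 18.14 inches; L 20.68 inches; 2XL 22.27 inches.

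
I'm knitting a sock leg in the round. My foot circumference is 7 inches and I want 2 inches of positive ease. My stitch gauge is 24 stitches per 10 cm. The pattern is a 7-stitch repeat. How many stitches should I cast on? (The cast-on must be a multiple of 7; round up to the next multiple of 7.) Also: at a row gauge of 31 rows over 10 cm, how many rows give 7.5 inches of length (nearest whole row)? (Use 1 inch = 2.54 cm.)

Finished = 7 + 2 = 9 inches.
9 inches × 2.54 = 22.86 cm.
24/10 = 2.4 sts per cm; 22.86 × 2.4 = 54.86 sts.
Next multiple of 7 → 56.
7.5 inches = 19.05 cm; × 3.1 = 59.05 → 59 rows.

Cast on 56 stitches; work 59 rows.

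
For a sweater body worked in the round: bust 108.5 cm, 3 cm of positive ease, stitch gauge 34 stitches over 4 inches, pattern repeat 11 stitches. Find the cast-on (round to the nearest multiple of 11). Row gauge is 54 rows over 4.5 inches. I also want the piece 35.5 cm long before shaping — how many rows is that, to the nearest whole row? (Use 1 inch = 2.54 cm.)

Cast on 374 stitches; work 168 rows.

Finished = 108.5 + 3 = 111.5 cm.
111.5 cm × 1/2.54 = 43.90 inches.
34/4 = 8.5 sts per in; 43.90 × 8.5 = 373.13 sts.
Nearest multiple of 11 → 374.
35.5 cm = 13.98 inches; × 12 = 167.72 → 168 rows.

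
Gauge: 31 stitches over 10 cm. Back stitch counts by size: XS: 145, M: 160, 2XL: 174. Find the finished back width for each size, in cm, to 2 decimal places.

31/10 = 3.1 sts per cm.
XS: 145 / 3.1 = 46.774 → 46.77 cm.
M: 160 / 3.1 = 51.613 → 51.61 cm.
2XL: 174 / 3.1 = 56.129 → 56.13 cm.

XS 46.77 cm; M 51.61 cm; 2XL 56.13 cm.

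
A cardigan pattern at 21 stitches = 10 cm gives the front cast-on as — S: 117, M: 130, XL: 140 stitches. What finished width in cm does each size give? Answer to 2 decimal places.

21/10 = 2.1 sts per cm.
S: 117 / 2.1 = 55.714 → 55.71 cm.
M: 130 / 2.1 = 61.905 → 61.90 cm.
XL: 140 / 2.1 = 66.667 → 66.67 cm.

S 55.71 cm; M 61.90 cm; XL 66.67 cm.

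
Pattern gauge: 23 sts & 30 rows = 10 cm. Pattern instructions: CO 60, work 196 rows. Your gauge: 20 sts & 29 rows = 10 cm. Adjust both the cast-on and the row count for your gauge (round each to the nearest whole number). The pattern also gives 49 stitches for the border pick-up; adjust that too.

Stitches: 60 × 20/23 = 52.17 → 52.
Rows: 196 × 29/30 = 189.47 → 189.
border pick-up: 49 × 20/23 = 42.61 → 43.

Cast on 52 stitches; work 189 rows; border pick-up 43 stitches.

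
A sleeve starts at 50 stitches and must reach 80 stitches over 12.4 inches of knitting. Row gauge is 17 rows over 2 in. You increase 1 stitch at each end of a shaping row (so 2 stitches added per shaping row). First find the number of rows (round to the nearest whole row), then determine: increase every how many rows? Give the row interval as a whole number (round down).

Rows = 12.4 × 8.5 = 105.4 → 105 rows.
Stitches to add: 30 → 15 shaping rows (at 2 st each).
105 / 15 = 7.00 → every 7 rows.

Increase every 7th row.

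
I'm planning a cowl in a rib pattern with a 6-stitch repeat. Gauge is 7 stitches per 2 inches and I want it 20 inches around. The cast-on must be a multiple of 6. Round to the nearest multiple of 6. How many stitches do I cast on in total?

CO 72 sts.

7 / 2 = 3.5 sts per inch.
20 × 3.5 = 70.00 sts.
Nearest multiple of 6: 72.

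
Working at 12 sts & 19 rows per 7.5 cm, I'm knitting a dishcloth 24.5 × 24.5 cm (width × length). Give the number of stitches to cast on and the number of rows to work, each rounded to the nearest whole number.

Stitch gauge = 12/7.5 = 1.6 sts/cm; 24.5 × 1.6 = 39.20 → 39 sts.
Row gauge = 19/7.5 = 2.533 rows/cm; 24.5 × 2.533 = 62.07 → 62 rows.

Cast on 39 stitches and work 62 rows.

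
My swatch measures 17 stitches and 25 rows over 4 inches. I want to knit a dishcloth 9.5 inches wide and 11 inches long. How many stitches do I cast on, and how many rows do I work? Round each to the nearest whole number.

Stitch gauge = 17/4 = 4.25 sts/in; 9.5 × 4.25 = 40.38 → 40 sts.
Row gauge = 25/4 = 6.25 rows/in; 11 × 6.25 = 68.75 → 69 rows.

Cast on 40 stitches and work 69 rows.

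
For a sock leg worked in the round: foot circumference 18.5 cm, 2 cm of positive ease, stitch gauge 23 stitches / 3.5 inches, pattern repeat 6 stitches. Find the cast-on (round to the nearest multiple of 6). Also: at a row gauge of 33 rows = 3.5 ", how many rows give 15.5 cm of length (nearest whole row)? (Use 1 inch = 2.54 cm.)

Finished = 18.5 + 2 = 20.5 cm.
20.5 cm × 1/2.54 = 8.07 inches.
23/3.5 = 6.571 sts per in; 8.07 × 6.571 = 53.04 sts.
Nearest multiple of 6 → 54.
15.5 cm = 6.10 inches; × 9.429 = 57.54 → 58 rows.

Cast on 54 stitches; work 58 rows.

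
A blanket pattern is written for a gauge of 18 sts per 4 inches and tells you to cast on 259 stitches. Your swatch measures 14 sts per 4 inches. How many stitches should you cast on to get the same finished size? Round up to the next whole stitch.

Cast on 202 stitches.

Scale factor = 14 / 18 = 0.778.
259 × 14 / 18 = 201.44 sts.
→ 202 sts.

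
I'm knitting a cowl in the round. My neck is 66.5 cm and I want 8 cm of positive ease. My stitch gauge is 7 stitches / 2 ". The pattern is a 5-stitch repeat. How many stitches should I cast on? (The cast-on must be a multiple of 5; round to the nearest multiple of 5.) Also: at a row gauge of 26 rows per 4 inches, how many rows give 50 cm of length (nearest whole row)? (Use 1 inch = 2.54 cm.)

Finished = 66.5 + 8 = 74.5 cm.
74.5 cm × 1/2.54 = 29.33 inches.
7/2 = 3.5 sts per in; 29.33 × 3.5 = 102.66 sts.
Nearest multiple of 5 → 105.
50 cm = 19.69 inches; × 6.5 = 127.95 → 128 rows.

Cast on 105 stitches; work 128 rows.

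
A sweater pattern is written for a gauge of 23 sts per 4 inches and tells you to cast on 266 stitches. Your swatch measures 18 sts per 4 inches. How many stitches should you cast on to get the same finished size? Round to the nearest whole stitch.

Scale factor = 18 / 23 = 0.783.
266 × 18 / 23 = 208.17 sts.
→ 208 sts.

208 stitches.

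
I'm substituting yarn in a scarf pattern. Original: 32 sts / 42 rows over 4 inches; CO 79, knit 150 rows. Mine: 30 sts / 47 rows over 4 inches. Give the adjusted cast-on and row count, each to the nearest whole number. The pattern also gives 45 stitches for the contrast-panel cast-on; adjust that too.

Cast on 74 stitches; work 168 rows; contrast-panel cast-on 42 stitches.

Stitches: 79 × 30/32 = 74.06 → 74.
Rows: 150 × 47/42 = 167.86 → 168.
contrast-panel cast-on: 45 × 30/32 = 42.19 → 42.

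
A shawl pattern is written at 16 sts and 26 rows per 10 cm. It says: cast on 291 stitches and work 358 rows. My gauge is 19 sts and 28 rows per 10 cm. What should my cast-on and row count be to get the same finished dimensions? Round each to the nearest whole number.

Cast on 346 stitches; work 386 rows.

Stitches: 291 × 19/16 = 345.56 → 346.
Rows: 358 × 28/26 = 385.54 → 386.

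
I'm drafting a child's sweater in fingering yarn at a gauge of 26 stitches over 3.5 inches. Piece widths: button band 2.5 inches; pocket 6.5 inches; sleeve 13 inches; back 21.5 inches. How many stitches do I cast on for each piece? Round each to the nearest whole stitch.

Rate = 26/3.5 = 7.429 sts per in.
button band: 2.5 × 7.429 = 18.57 → 19.
pocket: 6.5 × 7.429 = 48.29 → 48.
sleeve: 13 × 7.429 = 96.57 → 97.
back: 21.5 × 7.429 = 159.71 → 160.

button band 19; pocket 48; sleeve 97; back 160.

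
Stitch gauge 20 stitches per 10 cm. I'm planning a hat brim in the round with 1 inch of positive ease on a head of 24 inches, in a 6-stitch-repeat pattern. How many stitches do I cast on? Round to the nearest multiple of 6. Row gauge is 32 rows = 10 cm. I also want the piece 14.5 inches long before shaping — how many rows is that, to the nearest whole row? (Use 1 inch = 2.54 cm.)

Finished = 24 + 1 = 25 inches.
25 inches × 2.54 = 63.50 cm.
20/10 = 2 sts per cm; 63.50 × 2 = 127.00 sts.
Nearest multiple of 6 → 126.
14.5 inches = 36.83 cm; × 3.2 = 117.86 → 118 rows.

Cast on 126 stitches; work 118 rows.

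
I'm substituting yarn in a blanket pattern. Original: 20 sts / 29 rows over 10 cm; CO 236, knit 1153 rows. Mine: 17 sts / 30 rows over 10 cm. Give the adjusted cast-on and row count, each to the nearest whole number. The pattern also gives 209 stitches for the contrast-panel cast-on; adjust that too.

Cast on 201 stitches; work 1193 rows; contrast-panel cast-on 178 stitches.

Stitches: 236 × 17/20 = 200.60 → 201.
Rows: 1153 × 30/29 = 1192.76 → 1193.
contrast-panel cast-on: 209 × 17/20 = 177.65 → 178.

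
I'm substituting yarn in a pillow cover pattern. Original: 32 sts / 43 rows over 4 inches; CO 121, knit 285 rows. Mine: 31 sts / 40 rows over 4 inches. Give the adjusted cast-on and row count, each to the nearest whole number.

Cast on 117 stitches; work 265 rows.

Stitches: 121 × 31/32 = 117.22 → 117.
Rows: 285 × 40/43 = 265.12 → 265.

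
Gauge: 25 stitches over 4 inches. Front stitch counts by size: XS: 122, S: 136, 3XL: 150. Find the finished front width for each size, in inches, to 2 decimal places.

XS 19.52 inches; S 21.76 inches; 3XL 24.00 inches.

25/4 = 6.25 sts per in.
XS: 122 / 6.25 = 19.520 → 19.52 in.
S: 136 / 6.25 = 21.760 → 21.76 in.
3XL: 150 / 6.25 = 24.000 → 24.00 in.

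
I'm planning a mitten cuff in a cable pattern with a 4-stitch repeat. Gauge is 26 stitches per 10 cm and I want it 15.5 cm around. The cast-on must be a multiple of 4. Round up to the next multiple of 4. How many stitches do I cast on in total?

CO 44 sts.

26 / 10 = 2.6 sts per cm.
15.5 × 2.6 = 40.30 sts.
Next multiple of 4: 44.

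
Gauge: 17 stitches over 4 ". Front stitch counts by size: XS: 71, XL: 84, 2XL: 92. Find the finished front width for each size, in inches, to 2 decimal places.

17/4 = 4.25 sts per in.
XS: 71 / 4.25 = 16.706 → 16.71 in.
XL: 84 / 4.25 = 19.765 → 19.76 in.
2XL: 92 / 4.25 = 21.647 → 21.65 in.

XS 16.71 inches; XL 19.76 inches; 2XL 21.65 inches.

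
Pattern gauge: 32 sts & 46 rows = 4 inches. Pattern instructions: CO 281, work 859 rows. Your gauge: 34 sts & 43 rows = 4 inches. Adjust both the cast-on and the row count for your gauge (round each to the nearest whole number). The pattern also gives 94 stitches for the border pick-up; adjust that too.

Stitches: 281 × 34/32 = 298.56 → 299.
Rows: 859 × 43/46 = 802.98 → 803.
border pick-up: 94 × 34/32 = 99.88 → 100.

Cast on 299 stitches; work 803 rows; border pick-up 100 stitches.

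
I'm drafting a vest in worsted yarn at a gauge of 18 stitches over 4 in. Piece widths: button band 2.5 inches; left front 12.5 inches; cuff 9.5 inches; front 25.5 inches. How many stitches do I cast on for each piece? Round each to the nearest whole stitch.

Rate = 18/4 = 4.5 sts per in.
button band: 2.5 × 4.5 = 11.25 → 11.
left front: 12.5 × 4.5 = 56.25 → 56.
cuff: 9.5 × 4.5 = 42.75 → 43.
front: 25.5 × 4.5 = 114.75 → 115.

button band 11; left front 56; cuff 43; front 115.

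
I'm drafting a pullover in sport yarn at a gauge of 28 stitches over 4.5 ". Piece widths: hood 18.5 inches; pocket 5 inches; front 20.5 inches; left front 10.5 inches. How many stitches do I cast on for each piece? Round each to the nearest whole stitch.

hood 115; pocket 31; front 128; left front 65.

Rate = 28/4.5 = 6.222 sts per in.
hood: 18.5 × 6.222 = 115.11 → 115.
pocket: 5 × 6.222 = 31.11 → 31.
front: 20.5 × 6.222 = 127.56 → 128.
left front: 10.5 × 6.222 = 65.33 → 65.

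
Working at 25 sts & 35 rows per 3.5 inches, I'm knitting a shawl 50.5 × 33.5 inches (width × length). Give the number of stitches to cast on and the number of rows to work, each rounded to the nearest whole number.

Cast on 361 stitches and work 335 rows.

Stitch gauge = 25/3.5 = 7.143 sts/in; 50.5 × 7.143 = 360.71 → 361 sts.
Row gauge = 35/3.5 = 10 rows/in; 33.5 × 10 = 335.00 → 335 rows.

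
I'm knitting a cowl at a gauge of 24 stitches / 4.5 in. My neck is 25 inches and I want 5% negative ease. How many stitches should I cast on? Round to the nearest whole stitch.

Finished = 25 × 0.95 = 23.75 in.
24 / 4.5 = 5.333 sts per inch.
23.75 × 5.333 = 126.67 sts.
→ 127 sts.

Cast on 127 stitches.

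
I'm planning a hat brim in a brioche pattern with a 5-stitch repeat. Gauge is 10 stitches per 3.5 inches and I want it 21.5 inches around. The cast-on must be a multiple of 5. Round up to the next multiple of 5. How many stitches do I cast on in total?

65 stitches.

10 / 3.5 = 2.857 sts per inch.
21.5 × 2.857 = 61.43 sts.
Next multiple of 5: 65.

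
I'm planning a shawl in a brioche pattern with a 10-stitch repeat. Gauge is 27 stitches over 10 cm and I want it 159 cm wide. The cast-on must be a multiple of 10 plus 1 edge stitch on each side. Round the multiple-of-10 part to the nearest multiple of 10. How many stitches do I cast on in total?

432 stitches.

27 / 10 = 2.7 sts per cm.
159 × 2.7 = 429.30 sts.
Less 2 edge sts → 427.30 for the repeat.
Nearest multiple of 10: 430.
Add back 2 edge sts → 432.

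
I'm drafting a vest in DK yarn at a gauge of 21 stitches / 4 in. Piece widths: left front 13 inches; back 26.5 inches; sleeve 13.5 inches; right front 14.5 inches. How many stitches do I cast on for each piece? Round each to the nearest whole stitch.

left front 68; back 139; sleeve 71; right front 76.

Rate = 21/4 = 5.25 sts per in.
left front: 13 × 5.25 = 68.25 → 68.
back: 26.5 × 5.25 = 139.12 → 139.
sleeve: 13.5 × 5.25 = 70.88 → 71.
right front: 14.5 × 5.25 = 76.12 → 76.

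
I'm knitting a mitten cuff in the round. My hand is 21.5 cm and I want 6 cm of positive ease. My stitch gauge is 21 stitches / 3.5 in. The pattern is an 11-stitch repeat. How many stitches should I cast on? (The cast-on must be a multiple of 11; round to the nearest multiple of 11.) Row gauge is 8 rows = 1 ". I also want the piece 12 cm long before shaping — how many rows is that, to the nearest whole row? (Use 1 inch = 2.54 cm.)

Finished = 21.5 + 6 = 27.5 cm.
27.5 cm × 1/2.54 = 10.83 inches.
21/3.5 = 6 sts per in; 10.83 × 6 = 64.96 sts.
Nearest multiple of 11 → 66.
12 cm = 4.72 inches; × 8 = 37.80 → 38 rows.

Cast on 66 stitches; work 38 rows.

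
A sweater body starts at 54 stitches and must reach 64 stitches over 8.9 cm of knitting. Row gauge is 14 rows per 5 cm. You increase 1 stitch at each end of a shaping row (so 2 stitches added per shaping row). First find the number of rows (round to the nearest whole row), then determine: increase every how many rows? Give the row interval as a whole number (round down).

Increase every 5th row.

Rows = 8.9 × 2.8 = 24.9 → 25 rows.
Stitches to add: 10 → 5 shaping rows (at 2 st each).
25 / 5 = 5.00 → every 5 rows.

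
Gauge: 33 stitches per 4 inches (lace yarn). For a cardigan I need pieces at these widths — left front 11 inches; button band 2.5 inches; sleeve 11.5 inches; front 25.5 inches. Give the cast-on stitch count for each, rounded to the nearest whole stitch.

left front 91; button band 21; sleeve 95; front 210.

Rate = 33/4 = 8.25 sts per in.
left front: 11 × 8.25 = 90.75 → 91.
button band: 2.5 × 8.25 = 20.62 → 21.
sleeve: 11.5 × 8.25 = 94.88 → 95.
front: 25.5 × 8.25 = 210.38 → 210.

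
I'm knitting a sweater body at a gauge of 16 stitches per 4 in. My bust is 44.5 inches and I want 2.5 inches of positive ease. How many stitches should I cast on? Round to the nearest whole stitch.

Finished = 44.5 + 2.5 = 47 in.
16 / 4 = 4 sts per inch.
47.00 × 4 = 188.00 sts.

Cast on 188 stitches.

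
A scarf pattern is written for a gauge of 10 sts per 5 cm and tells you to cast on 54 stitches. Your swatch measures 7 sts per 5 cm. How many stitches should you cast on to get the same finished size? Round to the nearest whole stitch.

Scale factor = 7 / 10 = 0.700.
54 × 7 / 10 = 37.80 sts.
→ 38 sts.

Cast on 38 stitches.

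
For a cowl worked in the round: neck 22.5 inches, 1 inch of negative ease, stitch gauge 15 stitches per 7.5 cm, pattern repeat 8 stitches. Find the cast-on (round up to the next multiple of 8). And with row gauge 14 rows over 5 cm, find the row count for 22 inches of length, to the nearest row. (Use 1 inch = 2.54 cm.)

Cast on 112 stitches; work 156 rows.

Finished = 22.5 − 1 = 21.5 inches.
21.5 inches × 2.54 = 54.61 cm.
15/7.5 = 2 sts per cm; 54.61 × 2 = 109.22 sts.
Next multiple of 8 → 112.
22 inches = 55.88 cm; × 2.8 = 156.46 → 156 rows.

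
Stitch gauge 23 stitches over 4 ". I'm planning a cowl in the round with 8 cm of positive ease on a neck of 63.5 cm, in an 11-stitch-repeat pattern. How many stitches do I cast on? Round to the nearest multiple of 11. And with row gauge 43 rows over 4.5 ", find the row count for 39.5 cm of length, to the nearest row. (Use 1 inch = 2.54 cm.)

Cast on 165 stitches; work 149 rows.

Finished = 63.5 + 8 = 71.5 cm.
71.5 cm × 1/2.54 = 28.15 inches.
23/4 = 5.75 sts per in; 28.15 × 5.75 = 161.86 sts.
Nearest multiple of 11 → 165.
39.5 cm = 15.55 inches; × 9.556 = 148.60 → 149 rows.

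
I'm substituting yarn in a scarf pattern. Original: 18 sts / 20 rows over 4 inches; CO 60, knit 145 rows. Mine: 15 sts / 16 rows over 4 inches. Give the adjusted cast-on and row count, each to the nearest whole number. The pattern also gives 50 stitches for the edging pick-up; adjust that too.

Stitches: 60 × 15/18 = 50.00 → 50.
Rows: 145 × 16/20 = 116.00 → 116.
edging pick-up: 50 × 15/18 = 41.67 → 42.

Cast on 50 stitches; work 116 rows; edging pick-up 42 stitches.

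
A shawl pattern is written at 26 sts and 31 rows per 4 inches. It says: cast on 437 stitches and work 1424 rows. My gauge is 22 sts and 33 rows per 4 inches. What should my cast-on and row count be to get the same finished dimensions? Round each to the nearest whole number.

Cast on 370 stitches; work 1516 rows.

Stitches: 437 × 22/26 = 369.77 → 370.
Rows: 1424 × 33/31 = 1515.87 → 1516.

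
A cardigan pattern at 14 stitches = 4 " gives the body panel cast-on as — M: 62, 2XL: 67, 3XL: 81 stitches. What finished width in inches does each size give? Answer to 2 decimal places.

14/4 = 3.5 sts per in.
M: 62 / 3.5 = 17.714 → 17.71 in.
2XL: 67 / 3.5 = 19.143 → 19.14 in.
3XL: 81 / 3.5 = 23.143 → 23.14 in.

M 17.71 inches; 2XL 19.14 inches; 3XL 23.14 inches.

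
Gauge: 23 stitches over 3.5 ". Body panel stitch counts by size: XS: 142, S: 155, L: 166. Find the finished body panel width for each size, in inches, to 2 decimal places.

XS 21.61 inches; S 23.59 inches; L 25.26 inches.

23/3.5 = 6.571 sts per in.
XS: 142 / 6.571 = 21.609 → 21.61 in.
S: 155 / 6.571 = 23.587 → 23.59 in.
L: 166 / 6.571 = 25.261 → 25.26 in.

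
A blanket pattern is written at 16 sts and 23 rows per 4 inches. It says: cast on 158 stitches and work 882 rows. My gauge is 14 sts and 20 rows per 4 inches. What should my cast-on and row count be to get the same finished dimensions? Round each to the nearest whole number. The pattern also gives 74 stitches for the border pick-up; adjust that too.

Cast on 138 stitches; work 767 rows; border pick-up 65 stitches.

Stitches: 158 × 14/16 = 138.25 → 138.
Rows: 882 × 20/23 = 766.96 → 767.
border pick-up: 74 × 14/16 = 64.75 → 65.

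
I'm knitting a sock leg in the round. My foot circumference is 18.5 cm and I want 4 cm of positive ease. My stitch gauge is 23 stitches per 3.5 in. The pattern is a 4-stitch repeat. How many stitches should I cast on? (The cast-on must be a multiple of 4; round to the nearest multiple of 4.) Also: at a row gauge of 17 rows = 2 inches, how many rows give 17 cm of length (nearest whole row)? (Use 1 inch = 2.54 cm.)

Cast on 60 stitches; work 57 rows.

Finished = 18.5 + 4 = 22.5 cm.
22.5 cm × 1/2.54 = 8.86 inches.
23/3.5 = 6.571 sts per in; 8.86 × 6.571 = 58.21 sts.
Nearest multiple of 4 → 60.
17 cm = 6.69 inches; × 8.5 = 56.89 → 57 rows.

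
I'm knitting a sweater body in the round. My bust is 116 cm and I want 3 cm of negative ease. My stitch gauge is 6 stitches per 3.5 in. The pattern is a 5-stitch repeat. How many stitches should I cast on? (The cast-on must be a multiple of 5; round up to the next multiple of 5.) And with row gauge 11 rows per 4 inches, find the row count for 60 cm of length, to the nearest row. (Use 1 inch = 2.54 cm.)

Cast on 80 stitches; work 65 rows.

Finished = 116 − 3 = 113 cm.
113 cm × 1/2.54 = 44.49 inches.
6/3.5 = 1.714 sts per in; 44.49 × 1.714 = 76.27 sts.
Next multiple of 5 → 80.
60 cm = 23.62 inches; × 2.75 = 64.96 → 65 rows.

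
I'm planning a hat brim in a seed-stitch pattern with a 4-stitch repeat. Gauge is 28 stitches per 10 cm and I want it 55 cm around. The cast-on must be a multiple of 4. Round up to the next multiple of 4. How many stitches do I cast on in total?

156 stitches.

28 / 10 = 2.8 sts per cm.
55 × 2.8 = 154.00 sts.
Next multiple of 4: 156.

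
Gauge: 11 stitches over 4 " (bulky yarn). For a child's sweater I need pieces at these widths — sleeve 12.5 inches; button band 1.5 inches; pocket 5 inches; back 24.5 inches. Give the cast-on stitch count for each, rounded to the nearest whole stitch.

Rate = 11/4 = 2.75 sts per in.
sleeve: 12.5 × 2.75 = 34.38 → 34.
button band: 1.5 × 2.75 = 4.12 → 4.
pocket: 5 × 2.75 = 13.75 → 14.
back: 24.5 × 2.75 = 67.38 → 67.

sleeve 34; button band 4; pocket 14; back 67.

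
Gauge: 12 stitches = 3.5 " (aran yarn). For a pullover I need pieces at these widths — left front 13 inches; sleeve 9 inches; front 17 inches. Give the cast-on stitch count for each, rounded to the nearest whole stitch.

left front 45; sleeve 31; front 58.

Rate = 12/3.5 = 3.429 sts per in.
left front: 13 × 3.429 = 44.57 → 45.
sleeve: 9 × 3.429 = 30.86 → 31.
front: 17 × 3.429 = 58.29 → 58.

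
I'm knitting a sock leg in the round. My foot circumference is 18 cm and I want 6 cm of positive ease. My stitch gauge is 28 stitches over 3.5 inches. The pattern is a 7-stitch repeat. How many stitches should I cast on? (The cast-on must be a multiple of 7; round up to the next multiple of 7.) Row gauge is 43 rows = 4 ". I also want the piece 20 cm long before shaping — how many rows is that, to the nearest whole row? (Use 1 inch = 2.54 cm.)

Cast on 77 stitches; work 85 rows.

Finished = 18 + 6 = 24 cm.
24 cm × 1/2.54 = 9.45 inches.
28/3.5 = 8 sts per in; 9.45 × 8 = 75.59 sts.
Next multiple of 7 → 77.
20 cm = 7.87 inches; × 10.75 = 84.65 → 85 rows.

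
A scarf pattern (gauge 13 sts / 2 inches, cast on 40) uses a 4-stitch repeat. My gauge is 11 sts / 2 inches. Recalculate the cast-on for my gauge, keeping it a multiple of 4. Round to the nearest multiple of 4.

40 × 11 / 13 = 33.85.
Nearest multiple of 4: 32.

Cast on 32 stitches.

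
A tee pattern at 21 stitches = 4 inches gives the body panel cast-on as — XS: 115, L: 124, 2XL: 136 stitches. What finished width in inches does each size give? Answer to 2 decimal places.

21/4 = 5.25 sts per in.
XS: 115 / 5.25 = 21.905 → 21.90 in.
L: 124 / 5.25 = 23.619 → 23.62 in.
2XL: 136 / 5.25 = 25.905 → 25.90 in.

XS 21.90 inches; L 23.62 inches; 2XL 25.90 inches.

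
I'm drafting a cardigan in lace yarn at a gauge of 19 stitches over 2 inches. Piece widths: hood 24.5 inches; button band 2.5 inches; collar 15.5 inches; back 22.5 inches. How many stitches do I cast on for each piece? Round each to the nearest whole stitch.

hood 233; button band 24; collar 147; back 214.

Rate = 19/2 = 9.5 sts per in.
hood: 24.5 × 9.5 = 232.75 → 233.
button band: 2.5 × 9.5 = 23.75 → 24.
collar: 15.5 × 9.5 = 147.25 → 147.
back: 22.5 × 9.5 = 213.75 → 214.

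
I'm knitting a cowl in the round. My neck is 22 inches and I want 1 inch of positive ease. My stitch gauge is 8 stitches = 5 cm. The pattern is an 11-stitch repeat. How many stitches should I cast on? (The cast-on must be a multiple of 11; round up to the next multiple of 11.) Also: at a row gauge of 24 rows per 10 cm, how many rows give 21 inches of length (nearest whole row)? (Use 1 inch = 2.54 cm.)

Finished = 22 + 1 = 23 inches.
23 inches × 2.54 = 58.42 cm.
8/5 = 1.6 sts per cm; 58.42 × 1.6 = 93.47 sts.
Next multiple of 11 → 99.
21 inches = 53.34 cm; × 2.4 = 128.02 → 128 rows.

Cast on 99 stitches; work 128 rows.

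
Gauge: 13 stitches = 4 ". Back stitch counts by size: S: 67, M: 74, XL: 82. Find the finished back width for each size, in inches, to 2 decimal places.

13/4 = 3.25 sts per in.
S: 67 / 3.25 = 20.615 → 20.62 in.
M: 74 / 3.25 = 22.769 → 22.77 in.
XL: 82 / 3.25 = 25.231 → 25.23 in.

S 20.62 inches; M 22.77 inches; XL 25.23 inches.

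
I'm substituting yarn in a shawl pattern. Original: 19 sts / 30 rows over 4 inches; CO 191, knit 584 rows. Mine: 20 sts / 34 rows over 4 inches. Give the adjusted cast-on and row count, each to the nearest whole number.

Cast on 201 stitches; work 662 rows.

Stitches: 191 × 20/19 = 201.05 → 201.
Rows: 584 × 34/30 = 661.87 → 662.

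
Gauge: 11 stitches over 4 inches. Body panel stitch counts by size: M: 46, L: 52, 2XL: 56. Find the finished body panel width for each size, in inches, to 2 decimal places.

M 16.73 inches; L 18.91 inches; 2XL 20.36 inches.

11/4 = 2.75 sts per in.
M: 46 / 2.75 = 16.727 → 16.73 in.
L: 52 / 2.75 = 18.909 → 18.91 in.
2XL: 56 / 2.75 = 20.364 → 20.36 in.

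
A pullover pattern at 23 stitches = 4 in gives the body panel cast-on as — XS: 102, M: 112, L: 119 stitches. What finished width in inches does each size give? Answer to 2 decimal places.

XS 17.74 inches; M 19.48 inches; L 20.70 inches.

23/4 = 5.75 sts per in.
XS: 102 / 5.75 = 17.739 → 17.74 in.
M: 112 / 5.75 = 19.478 → 19.48 in.
L: 119 / 5.75 = 20.696 → 20.70 in.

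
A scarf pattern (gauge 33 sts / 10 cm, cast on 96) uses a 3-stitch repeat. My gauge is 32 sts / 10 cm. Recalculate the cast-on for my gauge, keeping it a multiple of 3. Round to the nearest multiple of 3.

96 × 32 / 33 = 93.09.
Nearest multiple of 3: 93.

CO 93 sts.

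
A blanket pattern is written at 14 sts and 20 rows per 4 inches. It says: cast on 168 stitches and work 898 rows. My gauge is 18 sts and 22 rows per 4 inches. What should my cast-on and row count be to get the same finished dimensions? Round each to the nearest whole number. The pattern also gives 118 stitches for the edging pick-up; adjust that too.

Cast on 216 stitches; work 988 rows; edging pick-up 152 stitches.

Stitches: 168 × 18/14 = 216.00 → 216.
Rows: 898 × 22/20 = 987.80 → 988.
edging pick-up: 118 × 18/14 = 151.71 → 152.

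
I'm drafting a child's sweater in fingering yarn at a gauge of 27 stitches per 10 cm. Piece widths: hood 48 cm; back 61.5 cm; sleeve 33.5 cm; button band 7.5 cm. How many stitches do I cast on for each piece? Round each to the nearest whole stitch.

hood 130; back 166; sleeve 90; button band 20.

Rate = 27/10 = 2.7 sts per cm.
hood: 48 × 2.7 = 129.60 → 130.
back: 61.5 × 2.7 = 166.05 → 166.
sleeve: 33.5 × 2.7 = 90.45 → 90.
button band: 7.5 × 2.7 = 20.25 → 20.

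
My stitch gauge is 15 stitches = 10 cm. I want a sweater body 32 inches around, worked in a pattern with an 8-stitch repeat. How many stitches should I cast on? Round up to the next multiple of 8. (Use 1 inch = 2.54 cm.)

32 in = 32 × 2.54 = 81.28 cm.
15 / 10 = 1.5 sts/cm.
81.28 × 1.5 = 121.92 sts.
→ 128.

128 stitches.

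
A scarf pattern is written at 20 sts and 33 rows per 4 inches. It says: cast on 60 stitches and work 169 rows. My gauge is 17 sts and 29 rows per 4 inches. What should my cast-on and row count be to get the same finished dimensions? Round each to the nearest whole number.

Stitches: 60 × 17/20 = 51.00 → 51.
Rows: 169 × 29/33 = 148.52 → 149.

Cast on 51 stitches; work 149 rows.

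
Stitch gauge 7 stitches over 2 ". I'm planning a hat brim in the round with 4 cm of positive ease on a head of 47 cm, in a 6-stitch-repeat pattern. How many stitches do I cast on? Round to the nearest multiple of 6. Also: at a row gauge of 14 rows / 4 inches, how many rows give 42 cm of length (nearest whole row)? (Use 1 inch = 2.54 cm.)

Finished = 47 + 4 = 51 cm.
51 cm × 1/2.54 = 20.08 inches.
7/2 = 3.5 sts per in; 20.08 × 3.5 = 70.28 sts.
Nearest multiple of 6 → 72.
42 cm = 16.54 inches; × 3.5 = 57.87 → 58 rows.

Cast on 72 stitches; work 58 rows.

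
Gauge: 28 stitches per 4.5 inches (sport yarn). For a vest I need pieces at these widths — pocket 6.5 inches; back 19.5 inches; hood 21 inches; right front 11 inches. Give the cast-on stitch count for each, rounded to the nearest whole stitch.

pocket 40; back 121; hood 131; right front 68.

Rate = 28/4.5 = 6.222 sts per in.
pocket: 6.5 × 6.222 = 40.44 → 40.
back: 19.5 × 6.222 = 121.33 → 121.
hood: 21 × 6.222 = 130.67 → 131.
right front: 11 × 6.222 = 68.44 → 68.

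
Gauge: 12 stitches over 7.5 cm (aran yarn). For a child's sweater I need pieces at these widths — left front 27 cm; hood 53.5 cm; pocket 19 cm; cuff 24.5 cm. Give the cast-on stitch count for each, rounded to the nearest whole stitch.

Rate = 12/7.5 = 1.6 sts per cm.
left front: 27 × 1.6 = 43.20 → 43.
hood: 53.5 × 1.6 = 85.60 → 86.
pocket: 19 × 1.6 = 30.40 → 30.
cuff: 24.5 × 1.6 = 39.20 → 39.

left front 43; hood 86; pocket 30; cuff 39.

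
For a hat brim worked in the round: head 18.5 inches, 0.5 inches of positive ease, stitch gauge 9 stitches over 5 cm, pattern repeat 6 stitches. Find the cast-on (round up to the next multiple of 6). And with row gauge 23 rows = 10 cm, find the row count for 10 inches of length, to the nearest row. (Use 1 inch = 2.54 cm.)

Finished = 18.5 + 0.5 = 19 inches.
19 inches × 2.54 = 48.26 cm.
9/5 = 1.8 sts per cm; 48.26 × 1.8 = 86.87 sts.
Next multiple of 6 → 90.
10 inches = 25.40 cm; × 2.3 = 58.42 → 58 rows.

Cast on 90 stitches; work 58 rows.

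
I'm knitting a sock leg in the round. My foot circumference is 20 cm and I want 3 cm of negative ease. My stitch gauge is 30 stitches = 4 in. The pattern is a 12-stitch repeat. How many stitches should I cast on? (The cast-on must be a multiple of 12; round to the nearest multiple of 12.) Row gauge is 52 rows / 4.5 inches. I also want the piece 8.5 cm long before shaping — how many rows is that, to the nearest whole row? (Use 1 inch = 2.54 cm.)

Finished = 20 − 3 = 17 cm.
17 cm × 1/2.54 = 6.69 inches.
30/4 = 7.5 sts per in; 6.69 × 7.5 = 50.20 sts.
Nearest multiple of 12 → 48.
8.5 cm = 3.35 inches; × 11.556 = 38.67 → 39 rows.

Cast on 48 stitches; work 39 rows.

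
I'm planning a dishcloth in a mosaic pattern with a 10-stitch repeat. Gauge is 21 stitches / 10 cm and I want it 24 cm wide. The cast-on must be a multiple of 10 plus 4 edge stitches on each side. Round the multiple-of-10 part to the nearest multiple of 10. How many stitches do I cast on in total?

Cast on 48 stitches.

21 / 10 = 2.1 sts per cm.
24 × 2.1 = 50.40 sts.
Less 8 edge sts → 42.40 for the repeat.
Nearest multiple of 10: 40.
Add back 8 edge sts → 48.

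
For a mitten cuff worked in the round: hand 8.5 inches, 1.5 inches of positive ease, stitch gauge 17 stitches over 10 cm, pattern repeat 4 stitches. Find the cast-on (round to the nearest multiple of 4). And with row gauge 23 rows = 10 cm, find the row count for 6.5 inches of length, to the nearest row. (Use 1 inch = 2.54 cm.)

Cast on 44 stitches; work 38 rows.

Finished = 8.5 + 1.5 = 10 inches.
10 inches × 2.54 = 25.40 cm.
17/10 = 1.7 sts per cm; 25.40 × 1.7 = 43.18 sts.
Nearest multiple of 4 → 44.
6.5 inches = 16.51 cm; × 2.3 = 37.97 → 38 rows.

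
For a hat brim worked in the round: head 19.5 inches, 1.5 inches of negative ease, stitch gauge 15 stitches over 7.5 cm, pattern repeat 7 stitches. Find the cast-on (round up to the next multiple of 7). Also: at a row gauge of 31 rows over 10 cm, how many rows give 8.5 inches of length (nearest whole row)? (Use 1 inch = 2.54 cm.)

Finished = 19.5 − 1.5 = 18 inches.
18 inches × 2.54 = 45.72 cm.
15/7.5 = 2 sts per cm; 45.72 × 2 = 91.44 sts.
Next multiple of 7 → 98.
8.5 inches = 21.59 cm; × 3.1 = 66.93 → 67 rows.

Cast on 98 stitches; work 67 rows.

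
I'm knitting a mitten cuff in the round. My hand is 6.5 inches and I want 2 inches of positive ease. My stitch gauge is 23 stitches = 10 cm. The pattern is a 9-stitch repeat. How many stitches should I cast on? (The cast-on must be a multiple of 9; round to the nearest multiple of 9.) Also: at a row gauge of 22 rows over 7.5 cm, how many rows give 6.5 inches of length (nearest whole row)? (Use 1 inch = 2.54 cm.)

Finished = 6.5 + 2 = 8.5 inches.
8.5 inches × 2.54 = 21.59 cm.
23/10 = 2.3 sts per cm; 21.59 × 2.3 = 49.66 sts.
Nearest multiple of 9 → 54.
6.5 inches = 16.51 cm; × 2.933 = 48.43 → 48 rows.

Cast on 54 stitches; work 48 rows.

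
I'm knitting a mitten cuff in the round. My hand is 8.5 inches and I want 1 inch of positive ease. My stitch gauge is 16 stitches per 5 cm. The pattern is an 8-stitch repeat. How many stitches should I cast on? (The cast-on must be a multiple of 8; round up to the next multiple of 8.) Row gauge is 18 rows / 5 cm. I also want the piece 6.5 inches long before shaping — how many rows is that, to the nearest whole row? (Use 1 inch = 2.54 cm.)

Cast on 80 stitches; work 59 rows.

Finished = 8.5 + 1 = 9.5 inches.
9.5 inches × 2.54 = 24.13 cm.
16/5 = 3.2 sts per cm; 24.13 × 3.2 = 77.22 sts.
Next multiple of 8 → 80.
6.5 inches = 16.51 cm; × 3.6 = 59.44 → 59 rows.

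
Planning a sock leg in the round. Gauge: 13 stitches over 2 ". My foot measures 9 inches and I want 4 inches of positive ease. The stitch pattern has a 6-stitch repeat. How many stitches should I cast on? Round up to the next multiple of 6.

Finished = 9 + 4 = 13 inches.
13 / 2 = 6.5 sts/in.
13 × 6.5 = 84.50 sts.
Next multiple of 6: 90.

90 stitches.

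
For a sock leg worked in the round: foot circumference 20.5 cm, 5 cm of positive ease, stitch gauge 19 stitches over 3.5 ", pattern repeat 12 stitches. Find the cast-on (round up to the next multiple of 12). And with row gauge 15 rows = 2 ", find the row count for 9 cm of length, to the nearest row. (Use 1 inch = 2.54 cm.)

Finished = 20.5 + 5 = 25.5 cm.
25.5 cm × 1/2.54 = 10.04 inches.
19/3.5 = 5.429 sts per in; 10.04 × 5.429 = 54.50 sts.
Next multiple of 12 → 60.
9 cm = 3.54 inches; × 7.5 = 26.57 → 27 rows.

Cast on 60 stitches; work 27 rows.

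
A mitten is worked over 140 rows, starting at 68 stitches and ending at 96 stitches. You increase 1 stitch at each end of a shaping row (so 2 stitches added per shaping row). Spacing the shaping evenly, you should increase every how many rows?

Increase every 10th row.

Stitches to add: |96 − 68| = 28.
Shaping rows needed: 28 / 2 = 14.
140 rows / 14 = every 10 rows.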